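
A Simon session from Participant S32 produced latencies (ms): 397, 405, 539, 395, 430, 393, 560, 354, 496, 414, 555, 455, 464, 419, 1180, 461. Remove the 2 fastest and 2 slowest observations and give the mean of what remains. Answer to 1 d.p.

Sorted: 354, 393, 395, 397, 405, 414, 419, 430, 455, 461, 464, 496, 539, 555, 560, 1180
Drop lowest 2 (354, 393) and highest 2 (560, 1180)
Remaining (n=12): Σ = 5430, mean = 5430/12 = 452.500

452.5 ms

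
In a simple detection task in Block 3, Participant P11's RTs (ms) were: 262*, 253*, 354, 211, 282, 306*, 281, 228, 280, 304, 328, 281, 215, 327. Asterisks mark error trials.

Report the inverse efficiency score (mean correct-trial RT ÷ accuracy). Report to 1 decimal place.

Correct trials (n=11): 354, 211, 282, 281, 228, 280, 304, 328, 281, 215, 327
Mean correct RT = 3091/11 = 281.0000 ms
Proportion correct = 11/14
IES = 281.0000 / (11/14) = 357.636 ms

357.6 ms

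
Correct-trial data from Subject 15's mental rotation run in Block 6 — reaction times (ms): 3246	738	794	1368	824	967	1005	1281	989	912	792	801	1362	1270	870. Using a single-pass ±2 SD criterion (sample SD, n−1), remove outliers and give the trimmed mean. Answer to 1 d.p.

n = 15, ΣRT = 17219, M = 1147.933
Σ(x−M)² = 5385380.93; s = √(5385380.93/14) = 620.218
Cutoffs: 1147.933 ± 2·620.218 → [-92.5, 2388.4]
Outside: 3246 → excluded.
Retained (n=14): Σ = 13973, mean = 13973/14 = 998.071

998.1 ms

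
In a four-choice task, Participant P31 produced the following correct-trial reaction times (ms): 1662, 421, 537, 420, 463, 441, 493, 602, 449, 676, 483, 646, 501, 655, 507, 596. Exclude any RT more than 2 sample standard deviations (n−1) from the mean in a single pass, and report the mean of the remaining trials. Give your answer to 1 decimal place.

526.0 ms

n = 16, ΣRT = 9552, M = 597.000
Σ(x−M)² = 1317486.00; s = √(1317486.00/15) = 296.365
Cutoffs: 597.000 ± 2·296.365 → [4.3, 1189.7]
Outside: 1662 → excluded.
Retained (n=15): Σ = 7890, mean = 7890/15 = 526.000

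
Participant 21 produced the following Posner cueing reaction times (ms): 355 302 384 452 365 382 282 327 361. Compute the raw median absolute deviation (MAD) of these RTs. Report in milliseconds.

Sorted: 282, 302, 327, 355, 361, 365, 382, 384, 452 → median = 361
|x − 361|: 6, 59, 23, 91, 4, 21, 79, 34, 0
Sorted deviations: 0, 4, 6, 21, 23, 34, 59, 79, 91 → MAD = 23

23 ms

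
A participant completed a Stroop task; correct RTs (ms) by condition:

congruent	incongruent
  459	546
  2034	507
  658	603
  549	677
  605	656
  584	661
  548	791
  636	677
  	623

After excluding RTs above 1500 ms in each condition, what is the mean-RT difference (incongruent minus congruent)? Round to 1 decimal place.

60.9 ms

congruent: exclude 2034
M(congruent) = 4039/7 = 577.000
M(incongruent) = 5741/9 = 637.889
Difference = 637.889 − 577.000 = 60.889 ms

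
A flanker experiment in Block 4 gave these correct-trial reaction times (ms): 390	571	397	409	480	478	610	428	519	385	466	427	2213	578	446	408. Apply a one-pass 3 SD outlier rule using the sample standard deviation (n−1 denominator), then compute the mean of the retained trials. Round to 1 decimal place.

n = 16, ΣRT = 9205, M = 575.312
Σ(x−M)² = 2935351.44; s = √(2935351.44/15) = 442.369
Cutoffs: 575.312 ± 3·442.369 → [-751.8, 1902.4]
Outside: 2213 → excluded.
Retained (n=15): Σ = 6992, mean = 6992/15 = 466.133

466.1 ms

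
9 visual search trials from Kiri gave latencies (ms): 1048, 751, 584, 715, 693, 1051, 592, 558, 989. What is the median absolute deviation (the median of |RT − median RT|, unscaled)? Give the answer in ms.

Sorted: 558, 584, 592, 693, 715, 751, 989, 1048, 1051 → median = 715
|x − 715|: 333, 36, 131, 0, 22, 336, 123, 157, 274
Sorted deviations: 0, 22, 36, 123, 131, 157, 274, 333, 336 → MAD = 131

131 ms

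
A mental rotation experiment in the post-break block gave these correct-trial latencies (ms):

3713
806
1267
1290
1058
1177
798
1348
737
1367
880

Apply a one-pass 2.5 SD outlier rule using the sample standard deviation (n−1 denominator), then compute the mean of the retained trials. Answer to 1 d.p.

n = 11, ΣRT = 14441, M = 1312.818
Σ(x−M)² = 6891845.64; s = √(6891845.64/10) = 830.171
Cutoffs: 1312.818 ± 2.5·830.171 → [-762.6, 3388.2]
Outside: 3713 → excluded.
Retained (n=10): Σ = 10728, mean = 10728/10 = 1072.800

1072.8 ms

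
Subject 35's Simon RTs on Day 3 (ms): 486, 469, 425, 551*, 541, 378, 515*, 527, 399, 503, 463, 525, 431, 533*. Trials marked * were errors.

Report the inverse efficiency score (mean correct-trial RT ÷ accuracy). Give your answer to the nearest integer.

596 ms

Correct trials (n=11): 486, 469, 425, 541, 378, 527, 399, 503, 463, 525, 431
Mean correct RT = 5147/11 = 467.9091 ms
Proportion correct = 11/14
IES = 467.9091 / (11/14) = 595.521 ms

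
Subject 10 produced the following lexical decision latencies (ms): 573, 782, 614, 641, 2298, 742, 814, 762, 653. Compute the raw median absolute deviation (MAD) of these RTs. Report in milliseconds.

Sorted: 573, 614, 641, 653, 742, 762, 782, 814, 2298 → median = 742
|x − 742|: 169, 40, 128, 101, 1556, 0, 72, 20, 89
Sorted deviations: 0, 20, 40, 72, 89, 101, 128, 169, 1556 → MAD = 89

89 ms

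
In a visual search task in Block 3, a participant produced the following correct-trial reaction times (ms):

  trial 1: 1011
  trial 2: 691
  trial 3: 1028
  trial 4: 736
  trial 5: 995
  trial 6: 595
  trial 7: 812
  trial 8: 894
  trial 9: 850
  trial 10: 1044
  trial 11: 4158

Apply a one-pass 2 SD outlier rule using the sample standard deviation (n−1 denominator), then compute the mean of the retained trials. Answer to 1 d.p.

865.6 ms

n = 11, ΣRT = 12814, M = 1164.909
Σ(x−M)² = 10074966.91; s = √(10074966.91/10) = 1003.741
Cutoffs: 1164.909 ± 2·1003.741 → [-842.6, 3172.4]
Outside: 4158 → excluded.
Retained (n=10): Σ = 8656, mean = 8656/10 = 865.600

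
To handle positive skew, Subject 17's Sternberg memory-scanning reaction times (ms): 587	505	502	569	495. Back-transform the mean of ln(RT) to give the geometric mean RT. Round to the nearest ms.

ln(RT): 6.3750, 6.2246, 6.2186, 6.3439, 6.2046
Mean ln(RT) = 31.3666/5 = 6.27332
Geometric mean = exp(6.27332) = 530.24 ms

530 ms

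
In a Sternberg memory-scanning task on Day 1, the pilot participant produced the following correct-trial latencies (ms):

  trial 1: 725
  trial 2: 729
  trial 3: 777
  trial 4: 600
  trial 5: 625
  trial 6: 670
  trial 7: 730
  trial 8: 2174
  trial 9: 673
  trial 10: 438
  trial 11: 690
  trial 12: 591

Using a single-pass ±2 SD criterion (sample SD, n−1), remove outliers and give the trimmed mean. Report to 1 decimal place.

658.9 ms

n = 12, ΣRT = 9422, M = 785.167
Σ(x−M)² = 2191809.67; s = √(2191809.67/11) = 446.380
Cutoffs: 785.167 ± 2·446.380 → [-107.6, 1677.9]
Outside: 2174 → excluded.
Retained (n=11): Σ = 7248, mean = 7248/11 = 658.909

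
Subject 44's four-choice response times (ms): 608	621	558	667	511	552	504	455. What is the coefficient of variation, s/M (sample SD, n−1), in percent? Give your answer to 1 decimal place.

12.5%

n = 8, Σ = 4476, M = 559.5000
Σ(x−M)² = 34102.000; s = √(34102.000/7) = 69.7977
CV = 69.7977 / 559.5000 = 0.12475 = 12.475%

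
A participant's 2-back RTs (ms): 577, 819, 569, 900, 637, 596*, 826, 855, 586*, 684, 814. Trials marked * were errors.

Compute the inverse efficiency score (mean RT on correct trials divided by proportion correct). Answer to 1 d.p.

Correct trials (n=9): 577, 819, 569, 900, 637, 826, 855, 684, 814
Mean correct RT = 6681/9 = 742.3333 ms
Proportion correct = 9/11
IES = 742.3333 / (9/11) = 907.296 ms

907.3 ms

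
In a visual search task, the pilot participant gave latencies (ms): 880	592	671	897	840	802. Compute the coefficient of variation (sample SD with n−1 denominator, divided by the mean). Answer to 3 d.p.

n = 6, Σ = 4682, M = 780.3333
Σ(x−M)² = 74997.333; s = √(74997.333/5) = 122.4723
CV = 122.4723 / 780.3333 = 0.15695

0.157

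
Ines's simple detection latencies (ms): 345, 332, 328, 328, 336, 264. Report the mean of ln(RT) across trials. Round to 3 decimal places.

ln(RT): 5.8435, 5.8051, 5.7930, 5.7930, 5.8171, 5.5759
Σ ln(RT) = 34.6278
Mean = 34.6278/6 = 5.77129

5.771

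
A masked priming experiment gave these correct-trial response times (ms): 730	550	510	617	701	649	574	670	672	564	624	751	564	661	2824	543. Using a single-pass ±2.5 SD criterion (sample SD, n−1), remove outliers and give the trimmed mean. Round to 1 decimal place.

n = 16, ΣRT = 12204, M = 762.750
Σ(x−M)² = 4606465.00; s = √(4606465.00/15) = 554.164
Cutoffs: 762.750 ± 2.5·554.164 → [-622.7, 2148.2]
Outside: 2824 → excluded.
Retained (n=15): Σ = 9380, mean = 9380/15 = 625.333

625.3 ms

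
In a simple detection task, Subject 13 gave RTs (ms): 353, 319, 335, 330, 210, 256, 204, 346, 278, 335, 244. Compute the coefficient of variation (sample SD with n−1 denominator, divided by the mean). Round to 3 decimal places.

0.190

n = 11, Σ = 3210, M = 291.8182
Σ(x−M)² = 30771.636; s = √(30771.636/10) = 55.4722
CV = 55.4722 / 291.8182 = 0.19009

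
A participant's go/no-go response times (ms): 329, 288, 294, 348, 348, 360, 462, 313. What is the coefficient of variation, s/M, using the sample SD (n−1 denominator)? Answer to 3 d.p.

0.160

n = 8, Σ = 2742, M = 342.7500
Σ(x−M)² = 21021.500; s = √(21021.500/7) = 54.8003
CV = 54.8003 / 342.7500 = 0.15988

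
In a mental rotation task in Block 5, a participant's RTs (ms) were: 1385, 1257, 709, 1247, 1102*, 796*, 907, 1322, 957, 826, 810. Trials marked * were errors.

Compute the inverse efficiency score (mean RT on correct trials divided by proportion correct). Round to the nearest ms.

1279 ms

Correct trials (n=9): 1385, 1257, 709, 1247, 907, 1322, 957, 826, 810
Mean correct RT = 9420/9 = 1046.6667 ms
Proportion correct = 9/11
IES = 1046.6667 / (9/11) = 1279.259 ms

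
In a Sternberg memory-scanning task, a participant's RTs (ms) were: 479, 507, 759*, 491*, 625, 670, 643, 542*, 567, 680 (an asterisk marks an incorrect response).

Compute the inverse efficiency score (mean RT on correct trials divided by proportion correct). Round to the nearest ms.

851 ms

Correct trials (n=7): 479, 507, 625, 670, 643, 567, 680
Mean correct RT = 4171/7 = 595.8571 ms
Proportion correct = 7/10
IES = 595.8571 / (7/10) = 851.224 ms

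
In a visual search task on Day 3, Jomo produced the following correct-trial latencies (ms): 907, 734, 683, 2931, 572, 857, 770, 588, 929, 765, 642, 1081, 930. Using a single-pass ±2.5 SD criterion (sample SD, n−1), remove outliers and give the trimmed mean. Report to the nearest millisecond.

788 ms

n = 13, ΣRT = 12389, M = 953.000
Σ(x−M)² = 4506106.00; s = √(4506106.00/12) = 612.788
Cutoffs: 953.000 ± 2.5·612.788 → [-579.0, 2485.0]
Outside: 2931 → excluded.
Retained (n=12): Σ = 9458, mean = 9458/12 = 788.167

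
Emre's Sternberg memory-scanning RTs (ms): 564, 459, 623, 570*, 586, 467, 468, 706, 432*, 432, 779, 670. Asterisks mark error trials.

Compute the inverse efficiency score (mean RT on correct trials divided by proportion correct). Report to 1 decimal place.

Correct trials (n=10): 564, 459, 623, 586, 467, 468, 706, 432, 779, 670
Mean correct RT = 5754/10 = 575.4000 ms
Proportion correct = 10/12
IES = 575.4000 / (10/12) = 690.480 ms

690.5 ms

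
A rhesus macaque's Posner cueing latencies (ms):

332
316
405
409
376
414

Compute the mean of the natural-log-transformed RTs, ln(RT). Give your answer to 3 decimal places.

ln(RT): 5.8051, 5.7557, 6.0039, 6.0137, 5.9296, 6.0259
Σ ln(RT) = 35.5339
Mean = 35.5339/6 = 5.92232

5.922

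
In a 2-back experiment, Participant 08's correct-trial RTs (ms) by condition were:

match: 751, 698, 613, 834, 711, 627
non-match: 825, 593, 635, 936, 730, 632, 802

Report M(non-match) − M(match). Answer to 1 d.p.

M(match) = 4234/6 = 705.667
M(non-match) = 5153/7 = 736.143
Difference = 736.143 − 705.667 = 30.476 ms

30.5 ms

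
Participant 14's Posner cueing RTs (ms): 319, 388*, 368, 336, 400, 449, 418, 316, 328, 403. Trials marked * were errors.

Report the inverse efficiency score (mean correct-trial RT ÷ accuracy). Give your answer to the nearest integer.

412 ms

Correct trials (n=9): 319, 368, 336, 400, 449, 418, 316, 328, 403
Mean correct RT = 3337/9 = 370.7778 ms
Proportion correct = 9/10
IES = 370.7778 / (9/10) = 411.975 ms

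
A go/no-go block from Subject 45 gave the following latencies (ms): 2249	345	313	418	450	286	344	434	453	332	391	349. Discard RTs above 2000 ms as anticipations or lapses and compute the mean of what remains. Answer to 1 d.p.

Excluded: 2249
Retained (n=11): Σ = 4115
Mean = 4115/11 = 374.0909

374.1 ms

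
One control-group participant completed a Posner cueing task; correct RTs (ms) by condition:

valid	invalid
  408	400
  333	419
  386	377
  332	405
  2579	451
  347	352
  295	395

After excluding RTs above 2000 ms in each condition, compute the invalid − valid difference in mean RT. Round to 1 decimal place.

49.7 ms

valid: exclude 2579
M(valid) = 2101/6 = 350.167
M(invalid) = 2799/7 = 399.857
Difference = 399.857 − 350.167 = 49.690 ms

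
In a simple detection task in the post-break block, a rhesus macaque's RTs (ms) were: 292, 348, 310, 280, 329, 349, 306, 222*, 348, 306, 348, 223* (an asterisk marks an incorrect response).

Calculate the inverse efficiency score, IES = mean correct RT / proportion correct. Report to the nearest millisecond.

386 ms

Correct trials (n=10): 292, 348, 310, 280, 329, 349, 306, 348, 306, 348
Mean correct RT = 3216/10 = 321.6000 ms
Proportion correct = 10/12
IES = 321.6000 / (10/12) = 385.920 ms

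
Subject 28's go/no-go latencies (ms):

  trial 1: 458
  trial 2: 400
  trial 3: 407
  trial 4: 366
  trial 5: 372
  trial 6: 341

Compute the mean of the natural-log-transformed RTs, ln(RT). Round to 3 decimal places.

ln(RT): 6.1269, 5.9915, 6.0088, 5.9026, 5.9189, 5.8319
Σ ln(RT) = 35.7806
Mean = 35.7806/6 = 5.96343

5.963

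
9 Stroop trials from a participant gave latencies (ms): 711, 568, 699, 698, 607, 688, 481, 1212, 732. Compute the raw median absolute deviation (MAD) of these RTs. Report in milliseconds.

34 ms

Sorted: 481, 568, 607, 688, 698, 699, 711, 732, 1212 → median = 698
|x − 698|: 13, 130, 1, 0, 91, 10, 217, 514, 34
Sorted deviations: 0, 1, 10, 13, 34, 91, 130, 217, 514 → MAD = 34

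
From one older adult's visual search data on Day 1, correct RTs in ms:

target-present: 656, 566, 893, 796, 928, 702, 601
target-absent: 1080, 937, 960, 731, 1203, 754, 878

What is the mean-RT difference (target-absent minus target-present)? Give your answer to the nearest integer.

200 ms

M(target-present) = 5142/7 = 734.571
M(target-absent) = 6543/7 = 934.714
Difference = 934.714 − 734.571 = 200.143 ms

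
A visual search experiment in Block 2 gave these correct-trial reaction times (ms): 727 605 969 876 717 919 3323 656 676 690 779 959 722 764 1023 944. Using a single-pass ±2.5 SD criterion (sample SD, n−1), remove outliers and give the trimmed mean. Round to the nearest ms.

n = 16, ΣRT = 15349, M = 959.312
Σ(x−M)² = 6209961.44; s = √(6209961.44/15) = 643.426
Cutoffs: 959.312 ± 2.5·643.426 → [-649.3, 2567.9]
Outside: 3323 → excluded.
Retained (n=15): Σ = 12026, mean = 12026/15 = 801.733

802 ms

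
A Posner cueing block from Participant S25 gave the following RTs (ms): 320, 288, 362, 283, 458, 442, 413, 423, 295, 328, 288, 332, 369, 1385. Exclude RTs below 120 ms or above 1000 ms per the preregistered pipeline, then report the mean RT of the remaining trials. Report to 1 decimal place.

353.9 ms

Excluded: 1385
Retained (n=13): Σ = 4601
Mean = 4601/13 = 353.9231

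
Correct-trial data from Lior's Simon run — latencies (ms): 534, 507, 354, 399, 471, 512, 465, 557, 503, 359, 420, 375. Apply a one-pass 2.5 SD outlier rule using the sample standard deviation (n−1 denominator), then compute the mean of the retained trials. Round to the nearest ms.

455 ms

n = 12, ΣRT = 5456, M = 454.667
Σ(x−M)² = 55434.67; s = √(55434.67/11) = 70.990
Cutoffs: 454.667 ± 2.5·70.990 → [277.2, 632.1]
No RTs fall outside the cutoffs; all 12 retained. Mean = 5456/12 = 454.667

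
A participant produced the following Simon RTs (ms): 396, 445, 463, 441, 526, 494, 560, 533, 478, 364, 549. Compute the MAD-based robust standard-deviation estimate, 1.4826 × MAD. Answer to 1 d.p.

71.2 ms

Sorted: 364, 396, 441, 445, 463, 478, 494, 526, 533, 549, 560 → median = 478
|x − 478| sorted: 0, 15, 16, 33, 37, 48, 55, 71, 82, 82, 114 → MAD = 48
Robust SD ≈ 1.4826 × 48 = 71.165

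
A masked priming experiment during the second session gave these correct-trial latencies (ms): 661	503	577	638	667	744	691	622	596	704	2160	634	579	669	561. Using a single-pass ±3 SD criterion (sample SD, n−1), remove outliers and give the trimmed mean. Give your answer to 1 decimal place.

n = 15, ΣRT = 11006, M = 733.733
Σ(x−M)² = 2233134.93; s = √(2233134.93/14) = 399.387
Cutoffs: 733.733 ± 3·399.387 → [-464.4, 1931.9]
Outside: 2160 → excluded.
Retained (n=14): Σ = 8846, mean = 8846/14 = 631.857

631.9 ms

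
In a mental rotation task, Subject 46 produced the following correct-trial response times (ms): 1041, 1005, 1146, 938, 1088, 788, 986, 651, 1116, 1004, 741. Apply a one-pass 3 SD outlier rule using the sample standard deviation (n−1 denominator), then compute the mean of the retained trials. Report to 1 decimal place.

n = 11, ΣRT = 10504, M = 954.909
Σ(x−M)² = 259738.91; s = √(259738.91/10) = 161.164
Cutoffs: 954.909 ± 3·161.164 → [471.4, 1438.4]
No RTs fall outside the cutoffs; all 11 retained. Mean = 10504/11 = 954.909

954.9 ms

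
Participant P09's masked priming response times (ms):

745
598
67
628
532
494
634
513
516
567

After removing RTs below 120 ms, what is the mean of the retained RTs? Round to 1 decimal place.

Excluded: 67
Retained (n=9): Σ = 5227
Mean = 5227/9 = 580.7778

580.8 ms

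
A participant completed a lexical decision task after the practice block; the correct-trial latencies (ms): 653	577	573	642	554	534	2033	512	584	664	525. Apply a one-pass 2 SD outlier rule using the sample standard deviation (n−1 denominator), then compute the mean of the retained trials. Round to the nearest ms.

582 ms

n = 11, ΣRT = 7851, M = 713.727
Σ(x−M)² = 1941240.18; s = √(1941240.18/10) = 440.595
Cutoffs: 713.727 ± 2·440.595 → [-167.5, 1594.9]
Outside: 2033 → excluded.
Retained (n=10): Σ = 5818, mean = 5818/10 = 581.800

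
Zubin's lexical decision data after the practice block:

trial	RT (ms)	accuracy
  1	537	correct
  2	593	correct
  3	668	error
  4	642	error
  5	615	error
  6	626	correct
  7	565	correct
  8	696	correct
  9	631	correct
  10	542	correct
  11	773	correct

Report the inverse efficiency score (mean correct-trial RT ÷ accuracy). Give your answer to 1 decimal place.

853.0 ms

Correct trials (n=8): 537, 593, 626, 565, 696, 631, 542, 773
Mean correct RT = 4963/8 = 620.3750 ms
Proportion correct = 8/11
IES = 620.3750 / (8/11) = 853.016 ms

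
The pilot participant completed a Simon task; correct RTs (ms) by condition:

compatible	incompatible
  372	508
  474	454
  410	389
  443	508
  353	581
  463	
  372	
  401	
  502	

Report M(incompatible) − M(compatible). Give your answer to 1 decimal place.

M(compatible) = 3790/9 = 421.111
M(incompatible) = 2440/5 = 488.000
Difference = 488.000 − 421.111 = 66.889 ms

66.9 ms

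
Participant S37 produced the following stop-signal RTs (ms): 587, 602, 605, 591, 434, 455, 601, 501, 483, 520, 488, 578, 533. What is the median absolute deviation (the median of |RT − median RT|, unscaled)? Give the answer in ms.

54 ms

Sorted: 434, 455, 483, 488, 501, 520, 533, 578, 587, 591, 601, 602, 605 → median = 533
|x − 533|: 54, 69, 72, 58, 99, 78, 68, 32, 50, 13, 45, 45, 0
Sorted deviations: 0, 13, 32, 45, 45, 50, 54, 58, 68, 69, 72, 78, 99 → MAD = 54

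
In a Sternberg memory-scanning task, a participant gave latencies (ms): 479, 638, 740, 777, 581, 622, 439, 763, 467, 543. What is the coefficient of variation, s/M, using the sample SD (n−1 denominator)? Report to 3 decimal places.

n = 10, Σ = 6049, M = 604.9000
Σ(x−M)² = 141046.900; s = √(141046.900/9) = 125.1874
CV = 125.1874 / 604.9000 = 0.20696

0.207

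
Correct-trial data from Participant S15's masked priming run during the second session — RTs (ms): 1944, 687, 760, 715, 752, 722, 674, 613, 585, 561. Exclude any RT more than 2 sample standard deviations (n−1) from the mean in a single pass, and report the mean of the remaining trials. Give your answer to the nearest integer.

n = 10, ΣRT = 8013, M = 801.300
Σ(x−M)² = 1492892.10; s = √(1492892.10/9) = 407.280
Cutoffs: 801.300 ± 2·407.280 → [-13.3, 1615.9]
Outside: 1944 → excluded.
Retained (n=9): Σ = 6069, mean = 6069/9 = 674.333

674 ms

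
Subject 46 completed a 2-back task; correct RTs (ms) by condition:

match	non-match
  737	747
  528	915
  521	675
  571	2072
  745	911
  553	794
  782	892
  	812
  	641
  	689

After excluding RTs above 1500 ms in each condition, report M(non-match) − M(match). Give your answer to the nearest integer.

152 ms

non-match: exclude 2072
M(match) = 4437/7 = 633.857
M(non-match) = 7076/9 = 786.222
Difference = 786.222 − 633.857 = 152.365 ms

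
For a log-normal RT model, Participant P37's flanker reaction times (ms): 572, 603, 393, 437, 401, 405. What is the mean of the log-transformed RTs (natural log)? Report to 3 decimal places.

ln(RT): 6.3491, 6.4019, 5.9738, 6.0799, 5.9940, 6.0039
Σ ln(RT) = 36.8026
Mean = 36.8026/6 = 6.13377

6.134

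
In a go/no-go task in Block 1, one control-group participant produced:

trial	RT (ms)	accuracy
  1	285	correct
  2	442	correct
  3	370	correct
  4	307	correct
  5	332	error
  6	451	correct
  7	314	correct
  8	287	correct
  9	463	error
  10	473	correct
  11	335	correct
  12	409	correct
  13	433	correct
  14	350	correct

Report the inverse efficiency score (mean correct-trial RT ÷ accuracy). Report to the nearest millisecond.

Correct trials (n=12): 285, 442, 370, 307, 451, 314, 287, 473, 335, 409, 433, 350
Mean correct RT = 4456/12 = 371.3333 ms
Proportion correct = 12/14
IES = 371.3333 / (12/14) = 433.222 ms

433 ms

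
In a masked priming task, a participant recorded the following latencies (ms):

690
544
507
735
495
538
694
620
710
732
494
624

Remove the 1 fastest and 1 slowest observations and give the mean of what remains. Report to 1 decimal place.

615.4 ms

Sorted: 494, 495, 507, 538, 544, 620, 624, 690, 694, 710, 732, 735
Drop lowest 1 (494) and highest 1 (735)
Remaining (n=10): Σ = 6154, mean = 6154/10 = 615.400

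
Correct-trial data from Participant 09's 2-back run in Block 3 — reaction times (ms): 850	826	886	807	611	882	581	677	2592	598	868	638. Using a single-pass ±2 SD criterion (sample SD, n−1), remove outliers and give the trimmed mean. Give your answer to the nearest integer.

n = 12, ΣRT = 10816, M = 901.333
Σ(x−M)² = 3275870.67; s = √(3275870.67/11) = 545.716
Cutoffs: 901.333 ± 2·545.716 → [-190.1, 1992.8]
Outside: 2592 → excluded.
Retained (n=11): Σ = 8224, mean = 8224/11 = 747.636

748 ms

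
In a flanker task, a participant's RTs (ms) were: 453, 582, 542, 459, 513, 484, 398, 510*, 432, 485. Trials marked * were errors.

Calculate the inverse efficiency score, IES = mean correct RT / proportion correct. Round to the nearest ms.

537 ms

Correct trials (n=9): 453, 582, 542, 459, 513, 484, 398, 432, 485
Mean correct RT = 4348/9 = 483.1111 ms
Proportion correct = 9/10
IES = 483.1111 / (9/10) = 536.790 ms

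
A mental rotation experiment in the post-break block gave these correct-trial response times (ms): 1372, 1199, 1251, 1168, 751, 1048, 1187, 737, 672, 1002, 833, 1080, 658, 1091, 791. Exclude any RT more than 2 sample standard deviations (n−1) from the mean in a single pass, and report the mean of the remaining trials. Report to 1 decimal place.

n = 15, ΣRT = 14840, M = 989.333
Σ(x−M)² = 746749.33; s = √(746749.33/14) = 230.953
Cutoffs: 989.333 ± 2·230.953 → [527.4, 1451.2]
No RTs fall outside the cutoffs; all 15 retained. Mean = 14840/15 = 989.333

989.3 ms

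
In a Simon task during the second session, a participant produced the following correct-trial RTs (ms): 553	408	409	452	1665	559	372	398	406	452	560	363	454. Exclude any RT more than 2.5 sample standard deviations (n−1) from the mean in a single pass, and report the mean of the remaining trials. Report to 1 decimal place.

448.8 ms

n = 13, ΣRT = 7051, M = 542.385
Σ(x−M)² = 1421623.08; s = √(1421623.08/12) = 344.193
Cutoffs: 542.385 ± 2.5·344.193 → [-318.1, 1402.9]
Outside: 1665 → excluded.
Retained (n=12): Σ = 5386, mean = 5386/12 = 448.833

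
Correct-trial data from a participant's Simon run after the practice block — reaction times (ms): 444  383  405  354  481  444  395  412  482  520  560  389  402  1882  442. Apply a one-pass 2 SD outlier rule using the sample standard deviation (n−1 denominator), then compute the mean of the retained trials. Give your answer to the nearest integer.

437 ms

n = 15, ΣRT = 7995, M = 533.000
Σ(x−M)² = 1992634.00; s = √(1992634.00/14) = 377.268
Cutoffs: 533.000 ± 2·377.268 → [-221.5, 1287.5]
Outside: 1882 → excluded.
Retained (n=14): Σ = 6113, mean = 6113/14 = 436.643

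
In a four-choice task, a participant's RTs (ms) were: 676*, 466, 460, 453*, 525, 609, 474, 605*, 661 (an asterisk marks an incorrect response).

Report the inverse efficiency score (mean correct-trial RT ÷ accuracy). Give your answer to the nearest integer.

Correct trials (n=6): 466, 460, 525, 609, 474, 661
Mean correct RT = 3195/6 = 532.5000 ms
Proportion correct = 6/9
IES = 532.5000 / (6/9) = 798.750 ms

799 ms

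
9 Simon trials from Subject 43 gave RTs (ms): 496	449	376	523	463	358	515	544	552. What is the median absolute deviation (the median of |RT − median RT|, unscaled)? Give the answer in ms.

47 ms

Sorted: 358, 376, 449, 463, 496, 515, 523, 544, 552 → median = 496
|x − 496|: 0, 47, 120, 27, 33, 138, 19, 48, 56
Sorted deviations: 0, 19, 27, 33, 47, 48, 56, 120, 138 → MAD = 47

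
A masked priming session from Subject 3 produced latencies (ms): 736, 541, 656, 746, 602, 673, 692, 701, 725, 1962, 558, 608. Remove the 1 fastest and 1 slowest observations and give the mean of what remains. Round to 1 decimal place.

669.7 ms

Sorted: 541, 558, 602, 608, 656, 673, 692, 701, 725, 736, 746, 1962
Drop lowest 1 (541) and highest 1 (1962)
Remaining (n=10): Σ = 6697, mean = 6697/10 = 669.700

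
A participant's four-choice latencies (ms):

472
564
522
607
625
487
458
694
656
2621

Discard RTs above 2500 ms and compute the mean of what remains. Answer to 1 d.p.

565.0 ms

Excluded: 2621
Retained (n=9): Σ = 5085
Mean = 5085/9 = 565.0000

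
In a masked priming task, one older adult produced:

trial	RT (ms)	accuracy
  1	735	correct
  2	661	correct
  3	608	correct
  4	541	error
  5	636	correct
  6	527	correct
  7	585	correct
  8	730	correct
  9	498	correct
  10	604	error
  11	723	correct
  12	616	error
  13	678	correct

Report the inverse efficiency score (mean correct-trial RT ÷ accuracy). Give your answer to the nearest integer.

Correct trials (n=10): 735, 661, 608, 636, 527, 585, 730, 498, 723, 678
Mean correct RT = 6381/10 = 638.1000 ms
Proportion correct = 10/13
IES = 638.1000 / (10/13) = 829.530 ms

830 ms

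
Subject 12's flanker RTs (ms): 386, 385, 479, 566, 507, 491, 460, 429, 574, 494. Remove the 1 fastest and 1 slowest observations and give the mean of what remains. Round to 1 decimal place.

476.5 ms

Sorted: 385, 386, 429, 460, 479, 491, 494, 507, 566, 574
Drop lowest 1 (385) and highest 1 (574)
Remaining (n=8): Σ = 3812, mean = 3812/8 = 476.500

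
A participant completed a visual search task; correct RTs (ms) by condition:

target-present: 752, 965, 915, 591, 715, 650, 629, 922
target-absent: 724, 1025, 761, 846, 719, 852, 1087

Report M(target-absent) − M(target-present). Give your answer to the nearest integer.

M(target-present) = 6139/8 = 767.375
M(target-absent) = 6014/7 = 859.143
Difference = 859.143 − 767.375 = 91.768 ms

92 ms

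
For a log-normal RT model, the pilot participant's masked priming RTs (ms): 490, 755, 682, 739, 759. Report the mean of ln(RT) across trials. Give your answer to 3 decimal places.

6.517

ln(RT): 6.1944, 6.6267, 6.5250, 6.6053, 6.6320
Σ ln(RT) = 32.5835
Mean = 32.5835/5 = 6.51669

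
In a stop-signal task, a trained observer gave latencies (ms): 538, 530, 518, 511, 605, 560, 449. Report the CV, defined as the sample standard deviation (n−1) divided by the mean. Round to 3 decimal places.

0.090

n = 7, Σ = 3711, M = 530.1429
Σ(x−M)² = 13654.857; s = √(13654.857/6) = 47.7054
CV = 47.7054 / 530.1429 = 0.08999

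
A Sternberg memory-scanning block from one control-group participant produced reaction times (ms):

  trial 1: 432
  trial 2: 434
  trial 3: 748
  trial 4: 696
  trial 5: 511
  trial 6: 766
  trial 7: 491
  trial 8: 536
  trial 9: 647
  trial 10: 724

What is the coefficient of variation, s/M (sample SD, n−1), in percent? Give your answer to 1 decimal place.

n = 10, Σ = 5985, M = 598.5000
Σ(x−M)² = 155916.500; s = √(155916.500/9) = 131.6209
CV = 131.6209 / 598.5000 = 0.21992 = 21.992%

22.0%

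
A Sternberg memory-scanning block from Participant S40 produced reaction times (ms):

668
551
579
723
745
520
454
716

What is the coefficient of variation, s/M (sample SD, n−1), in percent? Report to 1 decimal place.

n = 8, Σ = 4956, M = 619.5000
Σ(x−M)² = 81750.000; s = √(81750.000/7) = 108.0674
CV = 108.0674 / 619.5000 = 0.17444 = 17.444%

17.4%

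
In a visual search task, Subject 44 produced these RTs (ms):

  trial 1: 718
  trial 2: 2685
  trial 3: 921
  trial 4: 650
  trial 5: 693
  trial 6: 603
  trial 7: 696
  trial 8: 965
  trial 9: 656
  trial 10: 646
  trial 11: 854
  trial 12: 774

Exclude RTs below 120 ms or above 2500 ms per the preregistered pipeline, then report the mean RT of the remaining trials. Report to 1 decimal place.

Excluded: 2685
Retained (n=11): Σ = 8176
Mean = 8176/11 = 743.2727

743.3 ms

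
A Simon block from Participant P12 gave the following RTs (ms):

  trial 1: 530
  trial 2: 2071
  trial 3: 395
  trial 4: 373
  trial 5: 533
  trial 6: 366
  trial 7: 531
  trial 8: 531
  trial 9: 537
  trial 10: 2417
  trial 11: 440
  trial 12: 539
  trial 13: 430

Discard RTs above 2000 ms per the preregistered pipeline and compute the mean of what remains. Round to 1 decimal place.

Excluded: 2071, 2417
Retained (n=11): Σ = 5205
Mean = 5205/11 = 473.1818

473.2 ms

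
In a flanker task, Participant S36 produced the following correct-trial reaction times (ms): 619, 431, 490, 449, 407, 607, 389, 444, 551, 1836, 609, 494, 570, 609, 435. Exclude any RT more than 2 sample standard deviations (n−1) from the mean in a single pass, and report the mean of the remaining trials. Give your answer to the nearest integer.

507 ms

n = 15, ΣRT = 8940, M = 596.000
Σ(x−M)² = 1739358.00; s = √(1739358.00/14) = 352.477
Cutoffs: 596.000 ± 2·352.477 → [-109.0, 1301.0]
Outside: 1836 → excluded.
Retained (n=14): Σ = 7104, mean = 7104/14 = 507.429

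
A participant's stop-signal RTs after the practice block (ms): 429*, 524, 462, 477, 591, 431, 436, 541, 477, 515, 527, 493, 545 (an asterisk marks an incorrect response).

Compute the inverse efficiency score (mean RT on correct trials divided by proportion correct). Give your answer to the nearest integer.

Correct trials (n=12): 524, 462, 477, 591, 431, 436, 541, 477, 515, 527, 493, 545
Mean correct RT = 6019/12 = 501.5833 ms
Proportion correct = 12/13
IES = 501.5833 / (12/13) = 543.382 ms

543 ms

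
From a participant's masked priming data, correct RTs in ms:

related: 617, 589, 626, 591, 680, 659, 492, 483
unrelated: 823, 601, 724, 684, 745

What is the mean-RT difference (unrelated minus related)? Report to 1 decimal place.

M(related) = 4737/8 = 592.125
M(unrelated) = 3577/5 = 715.400
Difference = 715.400 − 592.125 = 123.275 ms

123.3 ms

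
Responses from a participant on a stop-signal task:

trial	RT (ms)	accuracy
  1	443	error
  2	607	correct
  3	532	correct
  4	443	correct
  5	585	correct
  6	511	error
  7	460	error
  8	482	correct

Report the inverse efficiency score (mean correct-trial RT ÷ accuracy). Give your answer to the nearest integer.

848 ms

Correct trials (n=5): 607, 532, 443, 585, 482
Mean correct RT = 2649/5 = 529.8000 ms
Proportion correct = 5/8
IES = 529.8000 / (5/8) = 847.680 ms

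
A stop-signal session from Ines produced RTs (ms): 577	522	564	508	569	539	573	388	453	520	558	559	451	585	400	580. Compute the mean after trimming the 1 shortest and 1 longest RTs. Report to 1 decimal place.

Sorted: 388, 400, 451, 453, 508, 520, 522, 539, 558, 559, 564, 569, 573, 577, 580, 585
Drop lowest 1 (388) and highest 1 (585)
Remaining (n=14): Σ = 7373, mean = 7373/14 = 526.643

526.6 ms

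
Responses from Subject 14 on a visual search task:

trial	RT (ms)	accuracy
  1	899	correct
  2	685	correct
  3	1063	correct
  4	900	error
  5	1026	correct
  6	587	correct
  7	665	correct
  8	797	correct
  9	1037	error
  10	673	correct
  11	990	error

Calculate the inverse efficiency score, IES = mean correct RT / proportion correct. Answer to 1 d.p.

Correct trials (n=8): 899, 685, 1063, 1026, 587, 665, 797, 673
Mean correct RT = 6395/8 = 799.3750 ms
Proportion correct = 8/11
IES = 799.3750 / (8/11) = 1099.141 ms

1099.1 ms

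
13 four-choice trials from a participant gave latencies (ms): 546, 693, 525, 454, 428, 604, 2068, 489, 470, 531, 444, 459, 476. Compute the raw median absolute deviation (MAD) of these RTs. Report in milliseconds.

42 ms

Sorted: 428, 444, 454, 459, 470, 476, 489, 525, 531, 546, 604, 693, 2068 → median = 489
|x − 489|: 57, 204, 36, 35, 61, 115, 1579, 0, 19, 42, 45, 30, 13
Sorted deviations: 0, 13, 19, 30, 35, 36, 42, 45, 57, 61, 115, 204, 1579 → MAD = 42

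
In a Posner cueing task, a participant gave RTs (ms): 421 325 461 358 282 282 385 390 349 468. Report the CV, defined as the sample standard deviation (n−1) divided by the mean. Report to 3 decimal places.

n = 10, Σ = 3721, M = 372.1000
Σ(x−M)² = 39164.900; s = √(39164.900/9) = 65.9671
CV = 65.9671 / 372.1000 = 0.17728

0.177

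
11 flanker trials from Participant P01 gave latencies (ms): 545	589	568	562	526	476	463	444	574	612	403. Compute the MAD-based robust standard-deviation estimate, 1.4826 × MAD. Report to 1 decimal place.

Sorted: 403, 444, 463, 476, 526, 545, 562, 568, 574, 589, 612 → median = 545
|x − 545| sorted: 0, 17, 19, 23, 29, 44, 67, 69, 82, 101, 142 → MAD = 44
Robust SD ≈ 1.4826 × 44 = 65.234

65.2 ms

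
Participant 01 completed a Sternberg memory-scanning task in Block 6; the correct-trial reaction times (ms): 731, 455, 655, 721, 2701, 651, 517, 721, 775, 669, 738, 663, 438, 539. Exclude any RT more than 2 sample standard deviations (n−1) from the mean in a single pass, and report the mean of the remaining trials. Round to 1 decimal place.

636.4 ms

n = 14, ΣRT = 10974, M = 783.857
Σ(x−M)² = 4109299.71; s = √(4109299.71/13) = 562.228
Cutoffs: 783.857 ± 2·562.228 → [-340.6, 1908.3]
Outside: 2701 → excluded.
Retained (n=13): Σ = 8273, mean = 8273/13 = 636.385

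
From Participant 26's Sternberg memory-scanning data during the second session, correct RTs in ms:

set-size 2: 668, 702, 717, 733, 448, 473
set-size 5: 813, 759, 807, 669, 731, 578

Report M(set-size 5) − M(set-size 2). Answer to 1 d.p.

M(set-size 2) = 3741/6 = 623.500
M(set-size 5) = 4357/6 = 726.167
Difference = 726.167 − 623.500 = 102.667 ms

102.7 ms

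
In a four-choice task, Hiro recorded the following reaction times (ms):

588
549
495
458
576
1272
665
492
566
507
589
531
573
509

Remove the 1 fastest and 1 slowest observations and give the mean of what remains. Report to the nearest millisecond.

553 ms

Sorted: 458, 492, 495, 507, 509, 531, 549, 566, 573, 576, 588, 589, 665, 1272
Drop lowest 1 (458) and highest 1 (1272)
Remaining (n=12): Σ = 6640, mean = 6640/12 = 553.333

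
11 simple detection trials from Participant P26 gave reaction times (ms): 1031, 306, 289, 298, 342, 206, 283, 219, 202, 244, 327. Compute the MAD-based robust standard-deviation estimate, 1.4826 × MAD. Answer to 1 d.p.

Sorted: 202, 206, 219, 244, 283, 289, 298, 306, 327, 342, 1031 → median = 289
|x − 289| sorted: 0, 6, 9, 17, 38, 45, 53, 70, 83, 87, 742 → MAD = 45
Robust SD ≈ 1.4826 × 45 = 66.717

66.7 ms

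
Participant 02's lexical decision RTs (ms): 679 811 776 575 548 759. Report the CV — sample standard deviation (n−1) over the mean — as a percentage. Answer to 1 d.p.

15.9%

n = 6, Σ = 4148, M = 691.3333
Σ(x−M)² = 60297.333; s = √(60297.333/5) = 109.8156
CV = 109.8156 / 691.3333 = 0.15885 = 15.885%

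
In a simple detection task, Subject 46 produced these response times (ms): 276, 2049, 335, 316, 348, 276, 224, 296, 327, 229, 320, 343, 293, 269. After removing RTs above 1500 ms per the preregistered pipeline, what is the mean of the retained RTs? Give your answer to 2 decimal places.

Excluded: 2049
Retained (n=13): Σ = 3852
Mean = 3852/13 = 296.3077

296.31 ms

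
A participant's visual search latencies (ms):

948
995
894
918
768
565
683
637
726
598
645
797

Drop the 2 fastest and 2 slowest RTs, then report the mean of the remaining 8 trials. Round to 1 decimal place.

758.5 ms

Sorted: 565, 598, 637, 645, 683, 726, 768, 797, 894, 918, 948, 995
Drop lowest 2 (565, 598) and highest 2 (948, 995)
Remaining (n=8): Σ = 6068, mean = 6068/8 = 758.500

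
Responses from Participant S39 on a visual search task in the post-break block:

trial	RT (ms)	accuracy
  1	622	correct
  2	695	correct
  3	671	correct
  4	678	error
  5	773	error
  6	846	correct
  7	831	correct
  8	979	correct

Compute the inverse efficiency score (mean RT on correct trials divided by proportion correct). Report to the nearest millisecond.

Correct trials (n=6): 622, 695, 671, 846, 831, 979
Mean correct RT = 4644/6 = 774.0000 ms
Proportion correct = 6/8
IES = 774.0000 / (6/8) = 1032.000 ms

1032 ms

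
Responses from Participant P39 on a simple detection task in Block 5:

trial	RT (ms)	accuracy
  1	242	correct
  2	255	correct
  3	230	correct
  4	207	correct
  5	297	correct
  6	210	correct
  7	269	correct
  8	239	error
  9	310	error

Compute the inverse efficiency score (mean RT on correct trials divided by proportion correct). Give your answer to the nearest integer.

Correct trials (n=7): 242, 255, 230, 207, 297, 210, 269
Mean correct RT = 1710/7 = 244.2857 ms
Proportion correct = 7/9
IES = 244.2857 / (7/9) = 314.082 ms

314 ms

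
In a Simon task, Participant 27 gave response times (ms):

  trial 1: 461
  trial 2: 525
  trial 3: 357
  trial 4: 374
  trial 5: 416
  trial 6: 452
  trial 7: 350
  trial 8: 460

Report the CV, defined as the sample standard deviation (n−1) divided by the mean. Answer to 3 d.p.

n = 8, Σ = 3395, M = 424.3750
Σ(x−M)² = 26177.875; s = √(26177.875/7) = 61.1531
CV = 61.1531 / 424.3750 = 0.14410

0.144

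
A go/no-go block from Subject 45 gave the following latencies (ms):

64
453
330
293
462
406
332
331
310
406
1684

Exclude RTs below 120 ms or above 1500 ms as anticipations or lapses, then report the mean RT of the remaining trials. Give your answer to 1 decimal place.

369.2 ms

Excluded: 64, 1684
Retained (n=9): Σ = 3323
Mean = 3323/9 = 369.2222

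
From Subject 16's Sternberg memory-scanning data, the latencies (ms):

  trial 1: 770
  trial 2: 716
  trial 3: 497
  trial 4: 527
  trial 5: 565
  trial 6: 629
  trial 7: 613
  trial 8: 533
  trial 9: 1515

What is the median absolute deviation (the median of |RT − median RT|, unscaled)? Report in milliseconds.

Sorted: 497, 527, 533, 565, 613, 629, 716, 770, 1515 → median = 613
|x − 613|: 157, 103, 116, 86, 48, 16, 0, 80, 902
Sorted deviations: 0, 16, 48, 80, 86, 103, 116, 157, 902 → MAD = 86

86 ms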